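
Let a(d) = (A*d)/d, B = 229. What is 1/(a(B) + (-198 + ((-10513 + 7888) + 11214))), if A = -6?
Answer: 1/8385 ≈ 0.00011926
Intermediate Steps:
a(d) = -6 (a(d) = (-6*d)/d = -6)
1/(a(B) + (-198 + ((-10513 + 7888) + 11214))) = 1/(-6 + (-198 + ((-10513 + 7888) + 11214))) = 1/(-6 + (-198 + (-2625 + 11214))) = 1/(-6 + (-198 + 8589)) = 1/(-6 + 8391) = 1/8385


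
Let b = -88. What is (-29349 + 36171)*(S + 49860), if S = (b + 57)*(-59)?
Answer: 352622358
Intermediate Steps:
S = 1829 (S = (-88 + 57)*(-59) = -31*(-59) = 1829)
(-29349 + 36171)*(S + 49860) = (-29349 + 36171)*(1829 + 49860) = 6822*51689 = 352622358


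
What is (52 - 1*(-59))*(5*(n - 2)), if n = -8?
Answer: -5550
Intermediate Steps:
(52 - 1*(-59))*(5*(n - 2)) = (52 - 1*(-59))*(5*(-8 - 2)) = (52 + 59)*(5*(-10)) = 111*(-50) = -5550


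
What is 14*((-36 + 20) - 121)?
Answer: -1918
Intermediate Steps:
14*((-36 + 20) - 121) = 14*(-16 - 121) = 14*(-137) = -1918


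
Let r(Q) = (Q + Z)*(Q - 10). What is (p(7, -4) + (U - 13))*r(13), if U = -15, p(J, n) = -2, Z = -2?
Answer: -990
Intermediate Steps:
r(Q) = (-10 + Q)*(-2 + Q) (r(Q) = (Q - 2)*(Q - 10) = (-2 + Q)*(-10 + Q) = (-10 + Q)*(-2 + Q))
(p(7, -4) + (U - 13))*r(13) = (-2 + (-15 - 13))*(20 + 13² - 12*13) = (-2 - 28)*(20 + 169 - 156) = -30*33 = -990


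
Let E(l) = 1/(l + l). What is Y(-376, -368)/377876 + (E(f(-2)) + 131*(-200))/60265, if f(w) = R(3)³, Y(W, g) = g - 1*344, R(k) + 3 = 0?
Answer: -7896123697/18084200670 ≈ -0.43663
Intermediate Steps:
R(k) = -3 (R(k) = -3 + 0 = -3)
Y(W, g) = -344 + g (Y(W, g) = g - 344 = -344 + g)
f(w) = -27 (f(w) = (-3)³ = -27)
E(l) = 1/(2*l)
Y(-376, -368)/377876 + (E(f(-2)) + 131*(-200))/60265 = (-344 - 368)/377876 + ((½)/(-27) + 131*(-200))/60265 = -712*1/377876 + ((½)*(-1/27) - 26200)*(1/60265) = -178/94469 + (-1/54 - 26200)*(1/60265) = -178/94469 - 1414801/54*1/60265 = -178/94469 - 1414801/3254310 = -7896123697/18084200670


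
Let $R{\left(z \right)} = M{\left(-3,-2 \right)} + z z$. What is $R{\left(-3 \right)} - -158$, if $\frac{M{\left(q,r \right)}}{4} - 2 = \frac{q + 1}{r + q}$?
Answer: $\frac{883}{5} \approx 176.6$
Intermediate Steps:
$M{\left(q,r \right)} = 8 + \frac{4 \left(1 + q\right)}{q + r}$ ($M{\left(q,r \right)} = 8 + 4 \frac{q + 1}{r + q} = 8 + 4 \frac{1 + q}{q + r} = 8 + \frac{4 \left(1 + q\right)}{q + r}$)
$R{\left(z \right)} = \frac{48}{5} + z^{2}$ ($R{\left(z \right)} = \frac{4 \left(1 + 2 \left(-2\right) + 3 \left(-3\right)\right)}{-3 - 2} + z z = \frac{4 \left(1 - 4 - 9\right)}{-5} + z^{2} = 4 \left(- \frac{1}{5}\right) \left(-12\right) + z^{2} = \frac{48}{5} + z^{2}$)
$R{\left(-3 \right)} - -158 = \left(\frac{48}{5} + \left(-3\right)^{2}\right) - -158 = \left(\frac{48}{5} + 9\right) + 158 = \frac{93}{5} + 158 = \frac{883}{5}$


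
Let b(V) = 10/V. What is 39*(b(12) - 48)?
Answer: -3679/2 ≈ -1839.5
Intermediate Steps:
39*(b(12) - 48) = 39*(10/12 - 48) = 39*(10*(1/12) - 48) = 39*(5/6 - 48) = 39*(-283/6) = -3679/2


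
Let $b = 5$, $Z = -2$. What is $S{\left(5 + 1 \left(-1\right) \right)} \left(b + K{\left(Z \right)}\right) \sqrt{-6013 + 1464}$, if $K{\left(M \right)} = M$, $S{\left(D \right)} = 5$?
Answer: $15 i \sqrt{4549} \approx 1011.7 i$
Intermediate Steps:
$S{\left(5 + 1 \left(-1\right) \right)} \left(b + K{\left(Z \right)}\right) \sqrt{-6013 + 1464} = 5 \left(5 - 2\right) \sqrt{-6013 + 1464} = 5 \cdot 3 \sqrt{-4549} = 15 i \sqrt{4549}$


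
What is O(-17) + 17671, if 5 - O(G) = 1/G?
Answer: 300493/17 ≈ 17676.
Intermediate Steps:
O(G) = 5 - 1/G
O(-17) + 17671 = (5 - 1/(-17)) + 17671 = (5 - 1*(-1/17)) + 17671 = (5 + 1/17) + 17671 = 86/17 + 17671 = 300493/17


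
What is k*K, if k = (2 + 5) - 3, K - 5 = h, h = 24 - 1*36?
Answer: -28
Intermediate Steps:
h = -12 (h = 24 - 36 = -12)
K = -7 (K = 5 - 12 = -7)
k = 4 (k = 7 - 3 = 4)
k*K = 4*(-7) = -28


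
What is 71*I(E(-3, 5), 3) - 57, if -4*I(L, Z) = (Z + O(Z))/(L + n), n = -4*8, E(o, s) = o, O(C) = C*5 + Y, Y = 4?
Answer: -3209/70 ≈ -45.843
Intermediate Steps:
O(C) = 4 + 5*C (O(C) = C*5 + 4 = 5*C + 4 = 4 + 5*C)
n = -32
I(L, Z) = -(4 + 6*Z)/(4*(-32 + L)) (I(L, Z) = -(Z + (4 + 5*Z))/(4*(L - 32)) = -(4 + 6*Z)/(4*(-32 + L)))
71*I(E(-3, 5), 3) - 57 = 71*((-2 - 3*3)/(2*(-32 - 3))) - 57 = 71*((½)*(-2 - 9)/(-35)) - 57 = 71*((½)*(-1/35)*(-11)) - 57 = 71*(11/70) - 57 = 781/70 - 57 = -3209/70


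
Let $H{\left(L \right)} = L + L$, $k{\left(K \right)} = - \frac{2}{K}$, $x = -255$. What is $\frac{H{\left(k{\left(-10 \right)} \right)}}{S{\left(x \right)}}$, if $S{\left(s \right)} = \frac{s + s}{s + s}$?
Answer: $\frac{2}{5} \approx 0.4$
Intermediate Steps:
$S{\left(s \right)} = 1$ ($S{\left(s \right)} = \frac{2 s}{2 s} = 2 s \frac{1}{2 s} = 1$)
$H{\left(L \right)} = 2 L$
$\frac{H{\left(k{\left(-10 \right)} \right)}}{S{\left(x \right)}} = \frac{2 \left(- \frac{2}{-10}\right)}{1} = 2 \left(\left(-2\right) \left(- \frac{1}{10}\right)\right) 1 = 2 \cdot \frac{1}{5} \cdot 1 = \frac{2}{5} \cdot 1 = \frac{2}{5}$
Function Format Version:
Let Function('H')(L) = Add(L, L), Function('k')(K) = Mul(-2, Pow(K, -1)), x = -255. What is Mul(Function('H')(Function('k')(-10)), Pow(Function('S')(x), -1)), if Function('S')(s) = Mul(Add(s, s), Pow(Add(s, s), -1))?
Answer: Rational(2, 5) ≈ 0.40000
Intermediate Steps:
Function('S')(s) = 1 (Function('S')(s) = Mul(Mul(2, s), Pow(Mul(2, s), -1)) = Mul(Mul(2, s), Mul(Rational(1, 2), Pow(s, -1))) = 1)
Function('H')(L) = Mul(2, L)
Mul(Function('H')(Function('k')(-10)), Pow(Function('S')(x), -1)) = Mul(Mul(2, Mul(-2, Pow(-10, -1))), Pow(1, -1)) = Mul(Mul(2, Mul(-2, Rational(-1, 10))), 1) = Mul(Mul(2, Rational(1, 5)), 1) = Mul(Rational(2, 5), 1) = Rational(2, 5)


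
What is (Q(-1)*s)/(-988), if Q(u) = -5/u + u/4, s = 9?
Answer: -9/208 ≈ -0.043269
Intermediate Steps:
Q(u) = -5/u + u/4 (Q(u) = -5/u + u*(¼) = -5/u + u/4)
(Q(-1)*s)/(-988) = ((-5/(-1) + (¼)*(-1))*9)/(-988) = ((-5*(-1) - ¼)*9)*(-1/988) = ((5 - ¼)*9)*(-1/988) = ((19/4)*9)*(-1/988) = (171/4)*(-1/988) = -9/208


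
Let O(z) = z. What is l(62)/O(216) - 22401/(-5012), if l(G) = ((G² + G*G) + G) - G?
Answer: 5421359/135324 ≈ 40.062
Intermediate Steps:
l(G) = 2*G² (l(G) = ((G² + G²) + G) - G = (2*G² + G) - G = (G + 2*G²) - G = 2*G²)
l(62)/O(216) - 22401/(-5012) = (2*62²)/216 - 22401/(-5012) = (2*3844)*(1/216) - 22401*(-1/5012) = 7688*(1/216) + 22401/5012 = 961/27 + 22401/5012 = 5421359/135324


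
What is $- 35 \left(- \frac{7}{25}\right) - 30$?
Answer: $- \frac{101}{5} \approx -20.2$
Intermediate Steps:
$- 35 \left(- \frac{7}{25}\right) - 30 = - 35 \left(\left(-7\right) \frac{1}{25}\right) - 30 = \left(-35\right) \left(- \frac{7}{25}\right) - 30 = \frac{49}{5} - 30 = - \frac{101}{5}$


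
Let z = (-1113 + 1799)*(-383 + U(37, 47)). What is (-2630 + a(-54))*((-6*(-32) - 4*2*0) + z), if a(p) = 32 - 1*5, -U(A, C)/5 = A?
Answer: 1013753968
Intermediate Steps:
U(A, C) = -5*A
z = -389648 (z = (-1113 + 1799)*(-383 - 5*37) = 686*(-383 - 185) = 686*(-568) = -389648)
a(p) = 27 (a(p) = 32 - 5 = 27)
(-2630 + a(-54))*((-6*(-32) - 4*2*0) + z) = (-2630 + 27)*((-6*(-32) - 4*2*0) - 389648) = -2603*((192 - 8*0) - 389648) = -2603*((192 + 0) - 389648) = -2603*(192 - 389648) = -2603*(-389456) = 1013753968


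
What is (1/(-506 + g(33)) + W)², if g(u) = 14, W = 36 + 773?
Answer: 158425492729/242064 ≈ 6.5448e+5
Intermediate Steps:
W = 809
(1/(-506 + g(33)) + W)² = (1/(-506 + 14) + 809)² = (1/(-492) + 809)² = (-1/492 + 809)² = (398027/492)² = 158425492729/242064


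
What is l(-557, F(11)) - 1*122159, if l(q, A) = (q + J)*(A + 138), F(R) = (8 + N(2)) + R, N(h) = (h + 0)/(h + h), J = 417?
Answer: -144209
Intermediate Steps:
N(h) = ½ (N(h) = h/((2*h)) = h*(1/(2*h)) = ½)
F(R) = 17/2 + R (F(R) = (8 + ½) + R = 17/2 + R)
l(q, A) = (138 + A)*(417 + q) (l(q, A) = (q + 417)*(A + 138) = (417 + q)*(138 + A) = (138 + A)*(417 + q))
l(-557, F(11)) - 1*122159 = (57546 + 138*(-557) + 417*(17/2 + 11) + (17/2 + 11)*(-557)) - 1*122159 = (57546 - 76866 + 417*(39/2) + (39/2)*(-557)) - 122159 = (57546 - 76866 + 16263/2 - 21723/2) - 122159 = -22050 - 122159 = -144209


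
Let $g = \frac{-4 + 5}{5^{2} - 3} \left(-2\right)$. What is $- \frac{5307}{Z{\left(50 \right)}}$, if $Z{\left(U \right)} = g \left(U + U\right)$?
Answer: $\frac{58377}{100} \approx 583.77$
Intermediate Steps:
$g = - \frac{1}{11}$ ($g = 1 \frac{1}{25 - 3} \left(-2\right) = 1 \cdot \frac{1}{22} \left(-2\right) = \frac{1}{22} \left(-2\right) = - \frac{1}{11} \approx -0.090909$)
$Z{\left(U \right)} = - \frac{2 U}{11}$ ($Z{\left(U \right)} = - \frac{U + U}{11} = - \frac{2 U}{11}$)
$- \frac{5307}{Z{\left(50 \right)}} = - \frac{5307}{\left(- \frac{2}{11}\right) 50} = - \frac{5307}{- \frac{100}{11}} = \left(-5307\right) \left(- \frac{11}{100}\right) = \frac{58377}{100}$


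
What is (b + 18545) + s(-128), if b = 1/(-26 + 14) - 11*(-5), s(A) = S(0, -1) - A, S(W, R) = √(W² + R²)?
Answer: 224747/12 ≈ 18729.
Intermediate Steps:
S(W, R) = √(R² + W²)
s(A) = 1 - A (s(A) = √((-1)² + 0²) - A = √(1 + 0) - A = √1 - A = 1 - A)
b = 659/12 (b = 1/(-12) + 55 = -1/12 + 55 = 659/12 ≈ 54.917)
(b + 18545) + s(-128) = (659/12 + 18545) + (1 - 1*(-128)) = 223199/12 + (1 + 128) = 223199/12 + 129 = 224747/12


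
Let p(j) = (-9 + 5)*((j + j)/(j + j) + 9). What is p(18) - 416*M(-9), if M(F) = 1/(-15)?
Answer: -184/15 ≈ -12.267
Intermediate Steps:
M(F) = -1/15
p(j) = -40 (p(j) = -4*((2*j)/((2*j)) + 9) = -4*((2*j)*(1/(2*j)) + 9) = -4*(1 + 9) = -4*10 = -40)
p(18) - 416*M(-9) = -40 - 416*(-1/15) = -40 + 416/15 = -184/15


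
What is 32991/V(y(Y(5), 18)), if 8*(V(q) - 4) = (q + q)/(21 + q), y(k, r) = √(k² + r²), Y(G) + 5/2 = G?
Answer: 761036388/69815 - 5542488*√1321/69815 ≈ 8015.4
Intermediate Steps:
Y(G) = -5/2 + G
V(q) = 4 + q/(4*(21 + q)) (V(q) = 4 + ((q + q)/(21 + q))/8 = 4 + ((2*q)/(21 + q))/8 = 4 + (2*q/(21 + q))/8 = 4 + q/(4*(21 + q)))
32991/V(y(Y(5), 18)) = 32991/(((336 + 17*√((-5/2 + 5)² + 18²))/(4*(21 + √((-5/2 + 5)² + 18²))))) = 32991/(((336 + 17*√((5/2)² + 324))/(4*(21 + √((5/2)² + 324))))) = 32991/(((336 + 17*√(25/4 + 324))/(4*(21 + √(25/4 + 324))))) = 32991/(((336 + 17*√(1321/4))/(4*(21 + √(1321/4))))) = 32991/(((336 + 17*(√1321/2))/(4*(21 + √1321/2)))) = 32991/(((336 + 17*√1321/2)/(4*(21 + √1321/2)))) = 32991*(4*(21 + √1321/2)/(336 + 17*√1321/2)) = 131964*(21 + √1321/2)/(336 + 17*√1321/2)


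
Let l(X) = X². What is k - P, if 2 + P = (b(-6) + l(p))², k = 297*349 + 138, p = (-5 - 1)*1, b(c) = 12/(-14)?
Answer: 5025341/49 ≈ 1.0256e+5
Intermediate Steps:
b(c) = -6/7 (b(c) = 12*(-1/14) = -6/7)
p = -6 (p = -6*1 = -6)
k = 103791 (k = 103653 + 138 = 103791)
P = 60418/49 (P = -2 + (-6/7 + (-6)²)² = -2 + (-6/7 + 36)² = -2 + (246/7)² = -2 + 60516/49 = 60418/49 ≈ 1233.0)
k - P = 103791 - 1*60418/49 = 103791 - 60418/49 = 5025341/49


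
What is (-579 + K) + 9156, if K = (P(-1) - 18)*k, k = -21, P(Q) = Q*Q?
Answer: 8934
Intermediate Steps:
P(Q) = Q²
K = 357 (K = ((-1)² - 18)*(-21) = (1 - 18)*(-21) = -17*(-21) = 357)
(-579 + K) + 9156 = (-579 + 357) + 9156 = -222 + 9156 = 8934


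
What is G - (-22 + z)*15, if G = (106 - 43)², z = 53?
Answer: 3504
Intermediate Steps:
G = 3969 (G = 63² = 3969)
G - (-22 + z)*15 = 3969 - (-22 + 53)*15 = 3969 - 31*15 = 3969 - 1*465 = 3969 - 465 = 3504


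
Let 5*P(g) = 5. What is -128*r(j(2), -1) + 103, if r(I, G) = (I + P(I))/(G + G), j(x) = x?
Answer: 295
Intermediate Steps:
P(g) = 1 (P(g) = (⅕)*5 = 1)
r(I, G) = (1 + I)/(2*G) (r(I, G) = (I + 1)/(G + G) = (1 + I)/((2*G)) = (1 + I)*(1/(2*G)) = (1 + I)/(2*G))
-128*r(j(2), -1) + 103 = -64*(1 + 2)/(-1) + 103 = -64*(-1)*3 + 103 = -128*(-3/2) + 103 = 192 + 103 = 295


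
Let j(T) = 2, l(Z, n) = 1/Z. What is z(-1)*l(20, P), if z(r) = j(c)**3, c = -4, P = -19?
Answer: 2/5 ≈ 0.40000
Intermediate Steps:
z(r) = 8 (z(r) = 2**3 = 8)
z(-1)*l(20, P) = 8/20 = 8*(1/20) = 2/5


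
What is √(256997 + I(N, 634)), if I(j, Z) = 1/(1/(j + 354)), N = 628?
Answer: √257979 ≈ 507.92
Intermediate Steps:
I(j, Z) = 354 + j (I(j, Z) = 1/(1/(354 + j)) = 354 + j)
√(256997 + I(N, 634)) = √(256997 + (354 + 628)) = √(256997 + 982) = √257979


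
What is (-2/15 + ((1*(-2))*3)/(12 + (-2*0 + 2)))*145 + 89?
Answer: 158/21 ≈ 7.5238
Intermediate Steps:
(-2/15 + ((1*(-2))*3)/(12 + (-2*0 + 2)))*145 + 89 = (-2*1/15 + (-2*3)/(12 + (0 + 2)))*145 + 89 = (-2/15 - 6/(12 + 2))*145 + 89 = (-2/15 - 6/14)*145 + 89 = (-2/15 - 6*1/14)*145 + 89 = (-2/15 - 3/7)*145 + 89 = -59/105*145 + 89 = -1711/21 + 89 = 158/21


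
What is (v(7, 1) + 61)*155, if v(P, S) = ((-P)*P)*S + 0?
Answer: 1860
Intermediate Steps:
v(P, S) = -S*P² (v(P, S) = (-P²)*S + 0 = -S*P² + 0 = -S*P²)
(v(7, 1) + 61)*155 = (-1*1*7² + 61)*155 = (-1*1*49 + 61)*155 = (-49 + 61)*155 = 12*155 = 1860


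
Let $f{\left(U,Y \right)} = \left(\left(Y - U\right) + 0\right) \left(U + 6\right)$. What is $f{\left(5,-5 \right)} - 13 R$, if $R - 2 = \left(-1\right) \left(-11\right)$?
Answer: $-279$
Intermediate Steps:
$R = 13$ ($R = 2 - -11 = 2 + 11 = 13$)
$f{\left(U,Y \right)} = \left(6 + U\right) \left(Y - U\right)$ ($f{\left(U,Y \right)} = \left(Y - U\right) \left(6 + U\right) = \left(6 + U\right) \left(Y - U\right)$)
$f{\left(5,-5 \right)} - 13 R = \left(- 5^{2} - 30 + 6 \left(-5\right) + 5 \left(-5\right)\right) - 169 = \left(\left(-1\right) 25 - 30 - 30 - 25\right) - 169 = \left(-25 - 30 - 30 - 25\right) - 169 = -110 - 169 = -279$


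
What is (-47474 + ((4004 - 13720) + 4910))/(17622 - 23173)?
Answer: 52280/5551 ≈ 9.4181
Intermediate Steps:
(-47474 + ((4004 - 13720) + 4910))/(17622 - 23173) = (-47474 + (-9716 + 4910))/(-5551) = (-47474 - 4806)*(-1/5551) = -52280*(-1/5551) = 52280/5551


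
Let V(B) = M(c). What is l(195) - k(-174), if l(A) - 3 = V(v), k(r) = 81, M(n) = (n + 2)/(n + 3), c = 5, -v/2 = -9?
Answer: -617/8 ≈ -77.125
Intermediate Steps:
v = 18 (v = -2*(-9) = 18)
M(n) = (2 + n)/(3 + n)
V(B) = 7/8 (V(B) = (2 + 5)/(3 + 5) = 7/8)
l(A) = 31/8 (l(A) = 3 + 7/8 = 31/8)
l(195) - k(-174) = 31/8 - 1*81 = 31/8 - 81 = -617/8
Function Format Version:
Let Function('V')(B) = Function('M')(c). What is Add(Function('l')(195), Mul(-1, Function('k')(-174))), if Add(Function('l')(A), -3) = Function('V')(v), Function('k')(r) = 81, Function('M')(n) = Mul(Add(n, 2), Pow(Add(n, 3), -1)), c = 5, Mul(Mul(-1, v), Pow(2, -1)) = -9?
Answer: Rational(-617, 8) ≈ -77.125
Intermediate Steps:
v = 18 (v = Mul(-2, -9) = 18)
Function('M')(n) = Mul(Pow(Add(3, n), -1), Add(2, n)) (Function('M')(n) = Mul(Add(2, n), Pow(Add(3, n), -1)) = Mul(Pow(Add(3, n), -1), Add(2, n)))
Function('V')(B) = Rational(7, 8) (Function('V')(B) = Mul(Pow(Add(3, 5), -1), Add(2, 5)) = Mul(Pow(8, -1), 7) = Mul(Rational(1, 8), 7) = Rational(7, 8))
Function('l')(A) = Rational(31, 8) (Function('l')(A) = Add(3, Rational(7, 8)) = Rational(31, 8))
Add(Function('l')(195), Mul(-1, Function('k')(-174))) = Add(Rational(31, 8), Mul(-1, 81)) = Add(Rational(31, 8), -81) = Rational(-617, 8)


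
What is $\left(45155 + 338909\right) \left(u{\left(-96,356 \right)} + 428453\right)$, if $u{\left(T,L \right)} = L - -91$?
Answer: $164725049600$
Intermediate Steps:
$u{\left(T,L \right)} = 91 + L$ ($u{\left(T,L \right)} = L + 91 = 91 + L$)
$\left(45155 + 338909\right) \left(u{\left(-96,356 \right)} + 428453\right) = \left(45155 + 338909\right) \left(\left(91 + 356\right) + 428453\right) = 384064 \left(447 + 428453\right) = 384064 \cdot 428900 = 164725049600$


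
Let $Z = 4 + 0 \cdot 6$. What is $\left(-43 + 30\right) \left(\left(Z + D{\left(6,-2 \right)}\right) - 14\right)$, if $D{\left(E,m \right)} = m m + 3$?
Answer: $39$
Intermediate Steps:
$D{\left(E,m \right)} = 3 + m^{2}$ ($D{\left(E,m \right)} = m^{2} + 3 = 3 + m^{2}$)
$Z = 4$ ($Z = 4 + 0 = 4$)
$\left(-43 + 30\right) \left(\left(Z + D{\left(6,-2 \right)}\right) - 14\right) = \left(-43 + 30\right) \left(\left(4 + \left(3 + \left(-2\right)^{2}\right)\right) - 14\right) = - 13 \left(\left(4 + \left(3 + 4\right)\right) - 14\right) = - 13 \left(\left(4 + 7\right) - 14\right) = - 13 \left(11 - 14\right) = \left(-13\right) \left(-3\right) = 39$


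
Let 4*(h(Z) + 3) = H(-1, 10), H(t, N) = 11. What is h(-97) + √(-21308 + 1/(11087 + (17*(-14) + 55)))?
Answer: -¼ + I*√633365466906/5452 ≈ -0.25 + 145.97*I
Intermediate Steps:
h(Z) = -¼ (h(Z) = -3 + (¼)*11 = -3 + 11/4 = -¼)
h(-97) + √(-21308 + 1/(11087 + (17*(-14) + 55))) = -¼ + √(-21308 + 1/(11087 + (17*(-14) + 55))) = -¼ + √(-21308 + 1/(11087 + (-238 + 55))) = -¼ + √(-21308 + 1/(11087 - 183)) = -¼ + √(-21308 + 1/10904) = -¼ + √(-232342431/10904) = -¼ + I*√633365466906/5452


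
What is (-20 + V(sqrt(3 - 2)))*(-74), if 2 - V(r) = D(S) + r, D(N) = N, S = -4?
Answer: 1110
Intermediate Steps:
V(r) = 6 - r (V(r) = 2 - (-4 + r) = 2 + (4 - r) = 6 - r)
(-20 + V(sqrt(3 - 2)))*(-74) = (-20 + (6 - sqrt(3 - 2)))*(-74) = (-20 + (6 - sqrt(1)))*(-74) = (-20 + (6 - 1*1))*(-74) = (-20 + (6 - 1))*(-74) = (-20 + 5)*(-74) = -15*(-74) = 1110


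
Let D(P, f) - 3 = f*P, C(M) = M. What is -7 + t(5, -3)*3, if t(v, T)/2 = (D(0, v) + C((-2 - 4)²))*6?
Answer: 1397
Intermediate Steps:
D(P, f) = 3 + P*f (D(P, f) = 3 + f*P = 3 + P*f)
t(v, T) = 468 (t(v, T) = 2*(((3 + 0*v) + (-2 - 4)²)*6) = 2*(((3 + 0) + (-6)²)*6) = 2*((3 + 36)*6) = 2*(39*6) = 2*234 = 468)
-7 + t(5, -3)*3 = -7 + 468*3 = -7 + 1404 = 1397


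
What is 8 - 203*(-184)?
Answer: 37360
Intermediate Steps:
8 - 203*(-184) = 8 + 37352 = 37360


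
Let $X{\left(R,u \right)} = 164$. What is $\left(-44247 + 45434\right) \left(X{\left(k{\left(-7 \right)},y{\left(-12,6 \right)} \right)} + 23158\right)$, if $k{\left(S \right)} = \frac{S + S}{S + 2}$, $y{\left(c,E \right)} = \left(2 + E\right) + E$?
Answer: $27683214$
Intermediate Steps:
$y{\left(c,E \right)} = 2 + 2 E$
$k{\left(S \right)} = \frac{2 S}{2 + S}$
$\left(-44247 + 45434\right) \left(X{\left(k{\left(-7 \right)},y{\left(-12,6 \right)} \right)} + 23158\right) = \left(-44247 + 45434\right) \left(164 + 23158\right) = 1187 \cdot 23322 = 27683214$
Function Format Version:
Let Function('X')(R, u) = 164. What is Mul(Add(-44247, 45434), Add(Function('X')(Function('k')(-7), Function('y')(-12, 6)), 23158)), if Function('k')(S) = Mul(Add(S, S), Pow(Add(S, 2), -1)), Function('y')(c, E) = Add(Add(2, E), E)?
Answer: 27683214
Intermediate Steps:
Function('y')(c, E) = Add(2, Mul(2, E))
Function('k')(S) = Mul(2, S, Pow(Add(2, S), -1)) (Function('k')(S) = Mul(Mul(2, S), Pow(Add(2, S), -1)) = Mul(2, S, Pow(Add(2, S), -1)))
Mul(Add(-44247, 45434), Add(Function('X')(Function('k')(-7), Function('y')(-12, 6)), 23158)) = Mul(Add(-44247, 45434), Add(164, 23158)) = Mul(1187, 23322) = 27683214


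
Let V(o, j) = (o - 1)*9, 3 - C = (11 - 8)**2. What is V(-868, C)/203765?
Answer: -7821/203765 ≈ -0.038382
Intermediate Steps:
C = -6 (C = 3 - (11 - 8)**2 = 3 - 1*3**2 = 3 - 1*9 = 3 - 9 = -6)
V(o, j) = -9 + 9*o (V(o, j) = (-1 + o)*9 = -9 + 9*o)
V(-868, C)/203765 = (-9 + 9*(-868))/203765 = (-9 - 7812)*(1/203765) = -7821*1/203765 = -7821/203765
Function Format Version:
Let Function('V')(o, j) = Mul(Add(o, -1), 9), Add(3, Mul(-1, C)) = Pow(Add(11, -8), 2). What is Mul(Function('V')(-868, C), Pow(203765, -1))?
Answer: Rational(-7821, 203765) ≈ -0.038382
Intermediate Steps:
C = -6 (C = Add(3, Mul(-1, Pow(Add(11, -8), 2))) = Add(3, Mul(-1, Pow(3, 2))) = Add(3, Mul(-1, 9)) = Add(3, -9) = -6)
Function('V')(o, j) = Add(-9, Mul(9, o)) (Function('V')(o, j) = Mul(Add(-1, o), 9) = Add(-9, Mul(9, o)))
Mul(Function('V')(-868, C), Pow(203765, -1)) = Mul(Add(-9, Mul(9, -868)), Pow(203765, -1)) = Mul(Add(-9, -7812), Rational(1, 203765)) = Mul(-7821, Rational(1, 203765)) = Rational(-7821, 203765)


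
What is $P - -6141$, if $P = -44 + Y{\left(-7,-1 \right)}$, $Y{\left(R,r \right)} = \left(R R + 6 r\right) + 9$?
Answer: $6149$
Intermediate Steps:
$Y{\left(R,r \right)} = 9 + R^{2} + 6 r$ ($Y{\left(R,r \right)} = \left(R^{2} + 6 r\right) + 9 = 9 + R^{2} + 6 r$)
$P = 8$ ($P = -44 + \left(9 + \left(-7\right)^{2} + 6 \left(-1\right)\right) = -44 + \left(9 + 49 - 6\right) = -44 + 52 = 8$)
$P - -6141 = 8 - -6141 = 8 + 6141 = 6149$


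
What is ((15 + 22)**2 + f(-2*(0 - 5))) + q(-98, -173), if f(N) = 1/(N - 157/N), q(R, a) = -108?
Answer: 71867/57 ≈ 1260.8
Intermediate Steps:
((15 + 22)**2 + f(-2*(0 - 5))) + q(-98, -173) = ((15 + 22)**2 + (-2*(0 - 5))/(-157 + (-2*(0 - 5))**2)) - 108 = (37**2 + (-2*(-5))/(-157 + (-2*(-5))**2)) - 108 = (1369 + 10/(-157 + 10**2)) - 108 = (1369 + 10/(-157 + 100)) - 108 = (1369 + 10/(-57)) - 108 = (1369 + 10*(-1/57)) - 108 = (1369 - 10/57) - 108 = 78023/57 - 108 = 71867/57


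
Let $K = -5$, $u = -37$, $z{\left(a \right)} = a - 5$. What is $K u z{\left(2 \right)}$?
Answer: $-555$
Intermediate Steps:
$z{\left(a \right)} = -5 + a$ ($z{\left(a \right)} = a - 5 = -5 + a$)
$K u z{\left(2 \right)} = \left(-5\right) \left(-37\right) \left(-5 + 2\right) = 185 \left(-3\right) = -555$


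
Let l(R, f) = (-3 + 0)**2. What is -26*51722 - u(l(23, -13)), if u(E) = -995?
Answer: -1343777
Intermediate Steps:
l(R, f) = 9 (l(R, f) = (-3)**2 = 9)
-26*51722 - u(l(23, -13)) = -26*51722 - 1*(-995) = -1344772 + 995 = -1343777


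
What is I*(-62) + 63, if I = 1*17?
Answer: -991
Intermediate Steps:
I = 17
I*(-62) + 63 = 17*(-62) + 63 = -1054 + 63 = -991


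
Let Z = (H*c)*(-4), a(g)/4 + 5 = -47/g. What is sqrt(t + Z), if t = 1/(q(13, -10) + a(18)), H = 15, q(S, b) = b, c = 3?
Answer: 9*I*sqrt(73619)/182 ≈ 13.417*I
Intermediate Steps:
a(g) = -20 - 188/g (a(g) = -20 + 4*(-47/g) = -20 - 188/g)
Z = -180 (Z = (15*3)*(-4) = 45*(-4) = -180)
t = -9/364 (t = 1/(-10 + (-20 - 188/18)) = 1/(-10 + (-20 - 188*1/18)) = 1/(-10 + (-20 - 94/9)) = 1/(-10 - 274/9) = 1/(-364/9) = -9/364 ≈ -0.024725)
sqrt(t + Z) = sqrt(-9/364 - 180) = sqrt(-65529/364) = 9*I*sqrt(73619)/182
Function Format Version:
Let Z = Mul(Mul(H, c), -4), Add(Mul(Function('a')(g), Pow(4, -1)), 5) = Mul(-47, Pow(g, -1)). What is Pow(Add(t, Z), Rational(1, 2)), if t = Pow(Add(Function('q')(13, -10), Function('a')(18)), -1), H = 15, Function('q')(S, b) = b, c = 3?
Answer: Mul(Rational(9, 182), I, Pow(73619, Rational(1, 2))) ≈ Mul(13.417, I)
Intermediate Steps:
Function('a')(g) = Add(-20, Mul(-188, Pow(g, -1))) (Function('a')(g) = Add(-20, Mul(4, Mul(-47, Pow(g, -1)))) = Add(-20, Mul(-188, Pow(g, -1))))
Z = -180 (Z = Mul(Mul(15, 3), -4) = Mul(45, -4) = -180)
t = Rational(-9, 364) (t = Pow(Add(-10, Add(-20, Mul(-188, Pow(18, -1)))), -1) = Pow(Add(-10, Add(-20, Mul(-188, Rational(1, 18)))), -1) = Pow(Add(-10, Add(-20, Rational(-94, 9))), -1) = Pow(Add(-10, Rational(-274, 9)), -1) = Pow(Rational(-364, 9), -1) = Rational(-9, 364) ≈ -0.024725)
Pow(Add(t, Z), Rational(1, 2)) = Pow(Add(Rational(-9, 364), -180), Rational(1, 2)) = Pow(Rational(-65529, 364), Rational(1, 2)) = Mul(Rational(9, 182), I, Pow(73619, Rational(1, 2)))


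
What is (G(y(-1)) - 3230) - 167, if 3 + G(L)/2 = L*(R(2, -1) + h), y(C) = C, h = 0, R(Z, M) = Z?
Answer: -3407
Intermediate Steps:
G(L) = -6 + 4*L (G(L) = -6 + 2*(L*(2 + 0)) = -6 + 2*(L*2) = -6 + 2*(2*L) = -6 + 4*L)
(G(y(-1)) - 3230) - 167 = ((-6 + 4*(-1)) - 3230) - 167 = ((-6 - 4) - 3230) - 167 = (-10 - 3230) - 167 = -3240 - 167 = -3407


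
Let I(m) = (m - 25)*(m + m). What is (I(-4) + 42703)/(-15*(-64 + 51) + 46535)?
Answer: 8587/9346 ≈ 0.91879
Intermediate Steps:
I(m) = 2*m*(-25 + m) (I(m) = (-25 + m)*(2*m) = 2*m*(-25 + m))
(I(-4) + 42703)/(-15*(-64 + 51) + 46535) = (2*(-4)*(-25 - 4) + 42703)/(-15*(-64 + 51) + 46535) = (2*(-4)*(-29) + 42703)/(-15*(-13) + 46535) = (232 + 42703)/(195 + 46535) = 42935/46730 = 42935*(1/46730) = 8587/9346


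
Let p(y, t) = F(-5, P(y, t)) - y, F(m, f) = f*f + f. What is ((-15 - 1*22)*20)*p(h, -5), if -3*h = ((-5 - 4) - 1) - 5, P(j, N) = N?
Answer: -11100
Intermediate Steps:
F(m, f) = f + f**2 (F(m, f) = f**2 + f = f + f**2)
h = 5 (h = -(((-5 - 4) - 1) - 5)/3 = -((-9 - 1) - 5)/3 = -(-10 - 5)/3 = -1/3*(-15) = 5)
p(y, t) = -y + t*(1 + t) (p(y, t) = t*(1 + t) - y = -y + t*(1 + t))
((-15 - 1*22)*20)*p(h, -5) = ((-15 - 1*22)*20)*(-1*5 - 5*(1 - 5)) = ((-15 - 22)*20)*(-5 - 5*(-4)) = (-37*20)*(-5 + 20) = -740*15 = -11100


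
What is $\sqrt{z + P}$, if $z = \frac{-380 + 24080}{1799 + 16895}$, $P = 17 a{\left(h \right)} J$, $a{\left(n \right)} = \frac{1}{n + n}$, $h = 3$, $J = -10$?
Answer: $\frac{i \sqrt{21281576745}}{28041} \approx 5.2025 i$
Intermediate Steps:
$a{\left(n \right)} = \frac{1}{2 n}$
$P = - \frac{85}{3}$ ($P = 17 \frac{1}{2 \cdot 3} \left(-10\right) = 17 \cdot \frac{1}{2} \cdot \frac{1}{3} \left(-10\right) = 17 \cdot \frac{1}{6} \left(-10\right) = \frac{17}{6} \left(-10\right) = - \frac{85}{3} \approx -28.333$)
$z = \frac{11850}{9347}$ ($z = \frac{23700}{18694} = 23700 \cdot \frac{1}{18694} = \frac{11850}{9347} \approx 1.2678$)
$\sqrt{z + P} = \sqrt{\frac{11850}{9347} - \frac{85}{3}} = \sqrt{- \frac{758945}{28041}} = \frac{i \sqrt{21281576745}}{28041}$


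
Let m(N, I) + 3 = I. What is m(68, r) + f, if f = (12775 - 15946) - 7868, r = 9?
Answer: -11033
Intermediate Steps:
f = -11039 (f = -3171 - 7868 = -11039)
m(N, I) = -3 + I
m(68, r) + f = (-3 + 9) - 11039 = 6 - 11039 = -11033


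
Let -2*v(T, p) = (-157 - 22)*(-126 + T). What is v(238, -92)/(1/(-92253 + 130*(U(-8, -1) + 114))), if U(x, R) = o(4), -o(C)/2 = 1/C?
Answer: -776839952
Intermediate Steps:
o(C) = -2/C
U(x, R) = -1/2 (U(x, R) = -2/4 = -2*1/4 = -1/2)
v(T, p) = -11277 + 179*T/2 (v(T, p) = -(-157 - 22)*(-126 + T)/2 = -(-179)*(-126 + T)/2 = -(22554 - 179*T)/2 = -11277 + 179*T/2)
v(238, -92)/(1/(-92253 + 130*(U(-8, -1) + 114))) = (-11277 + (179/2)*238)/(1/(-92253 + 130*(-1/2 + 114))) = (-11277 + 21301)/(1/(-92253 + 130*(227/2))) = 10024/(1/(-92253 + 14755)) = 10024/(1/(-77498)) = 10024/(-1/77498) = 10024*(-77498) = -776839952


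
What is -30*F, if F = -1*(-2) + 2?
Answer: -120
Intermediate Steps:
F = 4 (F = 2 + 2 = 4)
-30*F = -30*4 = -120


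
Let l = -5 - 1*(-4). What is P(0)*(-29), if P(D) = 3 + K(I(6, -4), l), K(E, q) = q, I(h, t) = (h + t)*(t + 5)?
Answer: -58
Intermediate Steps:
I(h, t) = (5 + t)*(h + t) (I(h, t) = (h + t)*(5 + t) = (5 + t)*(h + t))
l = -1 (l = -5 + 4 = -1)
P(D) = 2 (P(D) = 3 - 1 = 2)
P(0)*(-29) = 2*(-29) = -58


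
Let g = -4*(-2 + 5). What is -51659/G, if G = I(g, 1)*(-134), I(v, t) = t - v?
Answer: 51659/1742 ≈ 29.655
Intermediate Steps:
g = -12 (g = -4*3 = -12)
G = -1742 (G = (1 - 1*(-12))*(-134) = (1 + 12)*(-134) = 13*(-134) = -1742)
-51659/G = -51659/(-1742) = -51659*(-1/1742) = 51659/1742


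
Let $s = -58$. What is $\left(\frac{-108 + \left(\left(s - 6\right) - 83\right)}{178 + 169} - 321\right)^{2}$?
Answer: $\frac{12463936164}{120409} \approx 1.0351 \cdot 10^{5}$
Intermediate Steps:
$\left(\frac{-108 + \left(\left(s - 6\right) - 83\right)}{178 + 169} - 321\right)^{2} = \left(\frac{-108 - 147}{178 + 169} - 321\right)^{2} = \left(\frac{-108 - 147}{347} - 321\right)^{2} = \left(\left(-108 - 147\right) \frac{1}{347} - 321\right)^{2} = \left(\left(-255\right) \frac{1}{347} - 321\right)^{2} = \left(- \frac{255}{347} - 321\right)^{2} = \left(- \frac{111642}{347}\right)^{2} = \frac{12463936164}{120409}$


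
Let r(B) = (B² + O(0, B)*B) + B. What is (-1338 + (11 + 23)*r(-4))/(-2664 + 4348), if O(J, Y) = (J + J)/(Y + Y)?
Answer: -465/842 ≈ -0.55226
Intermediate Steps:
O(J, Y) = J/Y (O(J, Y) = (2*J)/((2*Y)) = (2*J)*(1/(2*Y)) = J/Y)
r(B) = B + B² (r(B) = (B² + (0/B)*B) + B = (B² + 0*B) + B = (B² + 0) + B = B² + B = B + B²)
(-1338 + (11 + 23)*r(-4))/(-2664 + 4348) = (-1338 + (11 + 23)*(-4*(1 - 4)))/(-2664 + 4348) = (-1338 + 34*(-4*(-3)))/1684 = (-1338 + 34*12)*(1/1684) = (-1338 + 408)*(1/1684) = -930*1/1684 = -465/842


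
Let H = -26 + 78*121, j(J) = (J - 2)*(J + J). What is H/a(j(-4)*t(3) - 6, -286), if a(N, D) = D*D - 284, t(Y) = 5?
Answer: 2353/20378 ≈ 0.11547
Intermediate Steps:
j(J) = 2*J*(-2 + J) (j(J) = (-2 + J)*(2*J) = 2*J*(-2 + J))
H = 9412 (H = -26 + 9438 = 9412)
a(N, D) = -284 + D² (a(N, D) = D² - 284 = -284 + D²)
H/a(j(-4)*t(3) - 6, -286) = 9412/(-284 + (-286)²) = 9412/(-284 + 81796) = 9412/81512 = 9412*(1/81512) = 2353/20378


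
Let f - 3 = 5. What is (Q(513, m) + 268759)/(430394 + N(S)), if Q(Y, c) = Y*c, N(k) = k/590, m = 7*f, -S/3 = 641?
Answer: 175517330/253930537 ≈ 0.69120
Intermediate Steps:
S = -1923 (S = -3*641 = -1923)
f = 8 (f = 3 + 5 = 8)
m = 56 (m = 7*8 = 56)
N(k) = k/590 (N(k) = k*(1/590) = k/590)
(Q(513, m) + 268759)/(430394 + N(S)) = (513*56 + 268759)/(430394 + (1/590)*(-1923)) = (28728 + 268759)/(430394 - 1923/590) = 297487/(253930537/590) = 297487*(590/253930537) = 175517330/253930537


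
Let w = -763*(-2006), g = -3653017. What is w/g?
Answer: -1530578/3653017 ≈ -0.41899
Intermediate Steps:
w = 1530578
w/g = 1530578/(-3653017) = 1530578*(-1/3653017) = -1530578/3653017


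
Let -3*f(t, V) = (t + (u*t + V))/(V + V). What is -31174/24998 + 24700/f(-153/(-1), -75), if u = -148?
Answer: -23213020207/47008739 ≈ -493.80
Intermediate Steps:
f(t, V) = -(V - 147*t)/(6*V) (f(t, V) = -(t + (-148*t + V))/(3*(V + V)) = -(t + (V - 148*t))/(3*(2*V)) = -(V - 147*t)*1/(2*V)/3 = -(V - 147*t)/(6*V))
-31174/24998 + 24700/f(-153/(-1), -75) = -31174/24998 + 24700/(((⅙)*(-1*(-75) + 147*(-153/(-1)))/(-75))) = -31174*1/24998 + 24700/(((⅙)*(-1/75)*(75 + 147*(-153*(-1))))) = -15587/12499 + 24700/(((⅙)*(-1/75)*(75 + 147*153))) = -15587/12499 + 24700/(((⅙)*(-1/75)*(75 + 22491))) = -15587/12499 + 24700/(((⅙)*(-1/75)*22566)) = -15587/12499 + 24700/(-3761/75) = -15587/12499 + 24700*(-75/3761) = -15587/12499 - 1852500/3761 = -23213020207/47008739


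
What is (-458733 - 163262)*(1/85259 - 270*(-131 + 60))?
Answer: -1016597977206845/85259 ≈ -1.1924e+10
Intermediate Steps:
(-458733 - 163262)*(1/85259 - 270*(-131 + 60)) = -621995*(1/85259 - 270*(-71)) = -621995*(1/85259 + 19170) = -621995*1634415031/85259 = -1016597977206845/85259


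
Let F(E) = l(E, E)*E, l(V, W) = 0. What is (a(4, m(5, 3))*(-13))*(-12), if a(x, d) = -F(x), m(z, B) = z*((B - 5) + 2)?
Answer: 0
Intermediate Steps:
F(E) = 0 (F(E) = 0*E = 0)
m(z, B) = z*(-3 + B) (m(z, B) = z*((-5 + B) + 2) = z*(-3 + B))
a(x, d) = 0 (a(x, d) = -1*0 = 0)
(a(4, m(5, 3))*(-13))*(-12) = (0*(-13))*(-12) = 0*(-12) = 0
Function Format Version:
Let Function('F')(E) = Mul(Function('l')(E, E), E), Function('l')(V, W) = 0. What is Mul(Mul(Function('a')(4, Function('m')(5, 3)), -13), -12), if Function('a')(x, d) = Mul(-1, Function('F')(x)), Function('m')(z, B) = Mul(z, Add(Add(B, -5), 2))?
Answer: 0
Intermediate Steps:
Function('F')(E) = 0 (Function('F')(E) = Mul(0, E) = 0)
Function('m')(z, B) = Mul(z, Add(-3, B)) (Function('m')(z, B) = Mul(z, Add(Add(-5, B), 2)) = Mul(z, Add(-3, B)))
Function('a')(x, d) = 0 (Function('a')(x, d) = Mul(-1, 0) = 0)
Mul(Mul(Function('a')(4, Function('m')(5, 3)), -13), -12) = Mul(Mul(0, -13), -12) = Mul(0, -12) = 0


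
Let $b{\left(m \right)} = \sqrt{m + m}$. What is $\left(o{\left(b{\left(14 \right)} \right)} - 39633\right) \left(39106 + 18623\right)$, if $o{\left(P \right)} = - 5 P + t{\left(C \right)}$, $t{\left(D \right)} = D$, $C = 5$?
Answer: $-2287684812 - 577290 \sqrt{7} \approx -2.2892 \cdot 10^{9}$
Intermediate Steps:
$b{\left(m \right)} = \sqrt{2} \sqrt{m}$ ($b{\left(m \right)} = \sqrt{2 m} = \sqrt{2} \sqrt{m}$)
$o{\left(P \right)} = 5 - 5 P$ ($o{\left(P \right)} = - 5 P + 5 = 5 - 5 P$)
$\left(o{\left(b{\left(14 \right)} \right)} - 39633\right) \left(39106 + 18623\right) = \left(\left(5 - 5 \sqrt{2} \sqrt{14}\right) - 39633\right) \left(39106 + 18623\right) = \left(\left(5 - 5 \cdot 2 \sqrt{7}\right) - 39633\right) 57729 = \left(\left(5 - 10 \sqrt{7}\right) - 39633\right) 57729 = \left(-39628 - 10 \sqrt{7}\right) 57729 = -2287684812 - 577290 \sqrt{7}$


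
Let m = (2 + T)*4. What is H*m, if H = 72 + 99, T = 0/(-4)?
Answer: 1368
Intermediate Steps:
T = 0 (T = 0*(-¼) = 0)
m = 8 (m = (2 + 0)*4 = 2*4 = 8)
H = 171
H*m = 171*8 = 1368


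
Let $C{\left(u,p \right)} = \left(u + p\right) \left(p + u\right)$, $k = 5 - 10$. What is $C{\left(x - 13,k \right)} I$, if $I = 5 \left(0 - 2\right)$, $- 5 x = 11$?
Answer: $- \frac{20402}{5} \approx -4080.4$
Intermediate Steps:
$x = - \frac{11}{5}$ ($x = \left(- \frac{1}{5}\right) 11 = - \frac{11}{5} \approx -2.2$)
$k = -5$ ($k = 5 - 10 = -5$)
$C{\left(u,p \right)} = \left(p + u\right)^{2}$ ($C{\left(u,p \right)} = \left(p + u\right) \left(p + u\right) = \left(p + u\right)^{2}$)
$I = -10$ ($I = 5 \left(-2\right) = -10$)
$C{\left(x - 13,k \right)} I = \left(-5 - \frac{76}{5}\right)^{2} \left(-10\right) = \left(- \frac{101}{5}\right)^{2} \left(-10\right) = \frac{10201}{25} \left(-10\right) = - \frac{20402}{5}$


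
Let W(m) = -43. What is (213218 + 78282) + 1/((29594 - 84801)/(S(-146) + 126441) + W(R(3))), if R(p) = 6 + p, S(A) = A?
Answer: 1599137391705/5485892 ≈ 2.9150e+5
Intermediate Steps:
(213218 + 78282) + 1/((29594 - 84801)/(S(-146) + 126441) + W(R(3))) = (213218 + 78282) + 1/((29594 - 84801)/(-146 + 126441) - 43) = 291500 + 1/(-55207/126295 - 43) = 291500 + 1/(-5485892/126295) = 291500 - 126295/5485892 = 1599137391705/5485892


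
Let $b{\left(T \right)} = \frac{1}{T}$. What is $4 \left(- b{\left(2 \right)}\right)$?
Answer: $-2$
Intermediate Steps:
$4 \left(- b{\left(2 \right)}\right) = 4 \left(- \frac{1}{2}\right) = -2$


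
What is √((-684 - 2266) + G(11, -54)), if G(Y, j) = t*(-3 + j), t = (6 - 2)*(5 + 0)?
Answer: I*√4090 ≈ 63.953*I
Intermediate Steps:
t = 20 (t = 4*5 = 20)
G(Y, j) = -60 + 20*j (G(Y, j) = 20*(-3 + j) = -60 + 20*j)
√((-684 - 2266) + G(11, -54)) = √((-684 - 2266) + (-60 + 20*(-54))) = √(-2950 + (-60 - 1080)) = √(-2950 - 1140) = √(-4090) = I*√4090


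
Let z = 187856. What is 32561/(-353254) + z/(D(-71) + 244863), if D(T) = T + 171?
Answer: 58384643181/86534159602 ≈ 0.67470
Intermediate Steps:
D(T) = 171 + T
32561/(-353254) + z/(D(-71) + 244863) = 32561/(-353254) + 187856/((171 - 71) + 244863) = 32561*(-1/353254) + 187856/(100 + 244863) = -32561/353254 + 187856/244963 = 58384643181/86534159602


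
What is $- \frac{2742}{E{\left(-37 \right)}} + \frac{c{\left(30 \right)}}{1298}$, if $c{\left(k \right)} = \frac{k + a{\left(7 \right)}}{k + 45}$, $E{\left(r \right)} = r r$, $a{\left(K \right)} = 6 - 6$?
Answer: $- \frac{8896421}{4442405} \approx -2.0026$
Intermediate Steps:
$a{\left(K \right)} = 0$ ($a{\left(K \right)} = 6 - 6 = 0$)
$E{\left(r \right)} = r^{2}$
$c{\left(k \right)} = \frac{k}{45 + k}$ ($c{\left(k \right)} = \frac{k + 0}{k + 45} = \frac{k}{45 + k}$)
$- \frac{2742}{E{\left(-37 \right)}} + \frac{c{\left(30 \right)}}{1298} = - \frac{2742}{\left(-37\right)^{2}} + \frac{30 \frac{1}{45 + 30}}{1298} = - \frac{2742}{1369} + \frac{30}{75} \cdot \frac{1}{1298} = \left(-2742\right) \frac{1}{1369} + 30 \cdot \frac{1}{75} \cdot \frac{1}{1298} = - \frac{2742}{1369} + \frac{2}{5} \cdot \frac{1}{1298} = - \frac{2742}{1369} + \frac{1}{3245} = - \frac{8896421}{4442405}$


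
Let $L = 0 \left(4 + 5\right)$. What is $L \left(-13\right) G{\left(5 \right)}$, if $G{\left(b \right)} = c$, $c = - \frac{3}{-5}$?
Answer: $0$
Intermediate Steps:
$L = 0$ ($L = 0 \cdot 9 = 0$)
$c = \frac{3}{5}$ ($c = \left(-3\right) \left(- \frac{1}{5}\right) = \frac{3}{5} \approx 0.6$)
$G{\left(b \right)} = \frac{3}{5}$
$L \left(-13\right) G{\left(5 \right)} = 0 \left(-13\right) \frac{3}{5} = 0 \cdot \frac{3}{5} = 0$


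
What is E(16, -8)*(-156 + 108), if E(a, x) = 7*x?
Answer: 2688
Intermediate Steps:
E(16, -8)*(-156 + 108) = (7*(-8))*(-156 + 108) = -56*(-48) = 2688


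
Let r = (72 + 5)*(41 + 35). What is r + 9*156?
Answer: 7256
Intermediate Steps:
r = 5852 (r = 77*76 = 5852)
r + 9*156 = 5852 + 9*156 = 5852 + 1404 = 7256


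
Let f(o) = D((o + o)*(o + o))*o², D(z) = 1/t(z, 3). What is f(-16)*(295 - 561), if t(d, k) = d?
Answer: -133/2 ≈ -66.500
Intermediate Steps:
D(z) = 1/z
f(o) = ¼ (f(o) = o²/(((o + o)*(o + o))) = o²/(((2*o)*(2*o))) = o²/((4*o²)) = (1/(4*o²))*o² = ¼)
f(-16)*(295 - 561) = (295 - 561)/4 = (¼)*(-266) = -133/2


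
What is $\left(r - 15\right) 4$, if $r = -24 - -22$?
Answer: $-68$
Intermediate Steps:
$r = -2$ ($r = -24 + 22 = -2$)
$\left(r - 15\right) 4 = \left(-2 - 15\right) 4 = \left(-17\right) 4 = -68$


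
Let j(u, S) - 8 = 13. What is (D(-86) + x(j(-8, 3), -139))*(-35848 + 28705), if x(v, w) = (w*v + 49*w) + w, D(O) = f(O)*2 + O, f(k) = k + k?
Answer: 73565757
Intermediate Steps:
f(k) = 2*k
j(u, S) = 21 (j(u, S) = 8 + 13 = 21)
D(O) = 5*O (D(O) = (2*O)*2 + O = 4*O + O = 5*O)
x(v, w) = 50*w + v*w (x(v, w) = (v*w + 49*w) + w = (49*w + v*w) + w = 50*w + v*w)
(D(-86) + x(j(-8, 3), -139))*(-35848 + 28705) = (5*(-86) - 139*(50 + 21))*(-35848 + 28705) = (-430 - 139*71)*(-7143) = (-430 - 9869)*(-7143) = -10299*(-7143) = 73565757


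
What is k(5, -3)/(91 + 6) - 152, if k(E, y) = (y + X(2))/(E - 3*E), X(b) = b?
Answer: -147439/970 ≈ -152.00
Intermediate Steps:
k(E, y) = -(2 + y)/(2*E) (k(E, y) = (y + 2)/(E - 3*E) = (2 + y)/((-2*E)) = (2 + y)*(-1/(2*E)) = -(2 + y)/(2*E))
k(5, -3)/(91 + 6) - 152 = ((1/2)*(-2 - 1*(-3))/5)/(91 + 6) - 152 = ((1/2)*(1/5)*(-2 + 3))/97 - 152 = ((1/2)*(1/5)*1)*(1/97) - 152 = (1/10)*(1/97) - 152 = 1/970 - 152 = -147439/970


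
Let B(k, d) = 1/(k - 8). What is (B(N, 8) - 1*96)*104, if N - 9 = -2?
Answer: -10088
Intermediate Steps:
N = 7 (N = 9 - 2 = 7)
B(k, d) = 1/(-8 + k)
(B(N, 8) - 1*96)*104 = (1/(-8 + 7) - 1*96)*104 = (1/(-1) - 96)*104 = (-1 - 96)*104 = -97*104 = -10088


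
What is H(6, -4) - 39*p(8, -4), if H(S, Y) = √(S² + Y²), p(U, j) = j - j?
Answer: 2*√13 ≈ 7.2111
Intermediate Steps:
p(U, j) = 0
H(6, -4) - 39*p(8, -4) = √(6² + (-4)²) - 39*0 = √(36 + 16) + 0 = √52 + 0 = 2*√13 + 0 = 2*√13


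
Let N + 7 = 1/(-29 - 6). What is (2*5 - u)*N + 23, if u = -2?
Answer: -2147/35 ≈ -61.343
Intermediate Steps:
N = -246/35 (N = -7 + 1/(-29 - 6) = -7 + 1/(-35) = -7 - 1/35 = -246/35 ≈ -7.0286)
(2*5 - u)*N + 23 = (2*5 - 1*(-2))*(-246/35) + 23 = (10 + 2)*(-246/35) + 23 = 12*(-246/35) + 23 = -2952/35 + 23 = -2147/35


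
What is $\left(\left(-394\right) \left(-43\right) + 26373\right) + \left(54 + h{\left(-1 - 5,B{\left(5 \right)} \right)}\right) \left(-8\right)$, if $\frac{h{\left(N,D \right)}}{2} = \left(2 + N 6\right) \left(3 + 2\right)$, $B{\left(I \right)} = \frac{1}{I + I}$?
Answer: $45603$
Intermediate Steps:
$B{\left(I \right)} = \frac{1}{2 I}$
$h{\left(N,D \right)} = 20 + 60 N$ ($h{\left(N,D \right)} = 2 \left(2 + N 6\right) \left(3 + 2\right) = 2 \left(2 + 6 N\right) 5 = 2 \left(10 + 30 N\right) = 20 + 60 N$)
$\left(\left(-394\right) \left(-43\right) + 26373\right) + \left(54 + h{\left(-1 - 5,B{\left(5 \right)} \right)}\right) \left(-8\right) = \left(\left(-394\right) \left(-43\right) + 26373\right) + \left(54 + \left(20 + 60 \left(-1 - 5\right)\right)\right) \left(-8\right) = \left(16942 + 26373\right) + \left(54 + \left(20 + 60 \left(-6\right)\right)\right) \left(-8\right) = 43315 + \left(54 + \left(20 - 360\right)\right) \left(-8\right) = 43315 + \left(54 - 340\right) \left(-8\right) = 43315 - -2288 = 43315 + 2288 = 45603$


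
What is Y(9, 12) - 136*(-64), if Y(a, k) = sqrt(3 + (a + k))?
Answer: 8704 + 2*sqrt(6) ≈ 8708.9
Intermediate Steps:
Y(a, k) = sqrt(3 + a + k)
Y(9, 12) - 136*(-64) = sqrt(3 + 9 + 12) - 136*(-64) = sqrt(24) + 8704 = 2*sqrt(6) + 8704 = 8704 + 2*sqrt(6)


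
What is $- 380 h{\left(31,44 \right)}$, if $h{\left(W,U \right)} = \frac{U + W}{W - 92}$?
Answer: $\frac{28500}{61} \approx 467.21$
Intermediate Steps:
$h{\left(W,U \right)} = \frac{U + W}{-92 + W}$
$- 380 h{\left(31,44 \right)} = - 380 \frac{44 + 31}{-92 + 31} = - 380 \frac{1}{-61} \cdot 75 = - 380 \left(\left(- \frac{1}{61}\right) 75\right) = \left(-380\right) \left(- \frac{75}{61}\right) = \frac{28500}{61}$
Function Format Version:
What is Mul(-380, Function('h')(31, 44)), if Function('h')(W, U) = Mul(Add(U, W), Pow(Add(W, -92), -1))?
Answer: Rational(28500, 61) ≈ 467.21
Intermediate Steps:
Function('h')(W, U) = Mul(Pow(Add(-92, W), -1), Add(U, W)) (Function('h')(W, U) = Mul(Add(U, W), Pow(Add(-92, W), -1)) = Mul(Pow(Add(-92, W), -1), Add(U, W)))
Mul(-380, Function('h')(31, 44)) = Mul(-380, Mul(Pow(Add(-92, 31), -1), Add(44, 31))) = Mul(-380, Mul(Pow(-61, -1), 75)) = Mul(-380, Mul(Rational(-1, 61), 75)) = Mul(-380, Rational(-75, 61)) = Rational(28500, 61)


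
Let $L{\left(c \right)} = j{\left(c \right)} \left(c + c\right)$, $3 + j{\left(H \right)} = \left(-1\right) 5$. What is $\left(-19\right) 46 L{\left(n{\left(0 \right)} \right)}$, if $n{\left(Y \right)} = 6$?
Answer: $83904$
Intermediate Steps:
$j{\left(H \right)} = -8$ ($j{\left(H \right)} = -3 - 5 = -8$)
$L{\left(c \right)} = - 16 c$ ($L{\left(c \right)} = - 8 \left(c + c\right) = - 8 \cdot 2 c = - 16 c$)
$\left(-19\right) 46 L{\left(n{\left(0 \right)} \right)} = \left(-19\right) 46 \left(\left(-16\right) 6\right) = \left(-874\right) \left(-96\right) = 83904$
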